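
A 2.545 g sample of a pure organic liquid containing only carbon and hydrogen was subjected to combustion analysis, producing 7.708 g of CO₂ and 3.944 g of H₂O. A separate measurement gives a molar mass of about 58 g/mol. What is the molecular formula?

mol C = 7.708 g CO₂ ÷ 44.009 g/mol = 0.17515 mol
mol H = 2 × 3.944 g H₂O ÷ 18.015 g/mol = 0.43786 mol
Divide by the smallest (0.17515 mol): C 1.000, H 2.500
Multiplying each by 2 gives whole numbers: C 2.00, H 5.00
Empirical formula: C2H5
Empirical-formula mass = 29.06 g/mol; 58 ÷ 29.06 ≈ 2, so the molecular formula is C4H10.

C4H10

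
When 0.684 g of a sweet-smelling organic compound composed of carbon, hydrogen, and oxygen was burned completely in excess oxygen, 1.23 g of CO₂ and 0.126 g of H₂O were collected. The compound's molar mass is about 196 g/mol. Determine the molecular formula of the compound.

mol C = 1.23 g CO₂ ÷ 44.009 g/mol = 0.02795 mol
mol H = 2 × 0.126 g H₂O ÷ 18.015 g/mol = 0.01399 mol
mass O = 0.684 − (0.3357 + 0.01410) = 0.3342 g → mol O = 0.3342 ÷ 15.999 = 0.02089 mol
Divide by the smallest (0.01399 mol): C 1.998, H 1.000, O 1.493
Multiplying each by 2 gives whole numbers: C 4.00, H 2.00, O 2.99
Empirical formula: C4H2O3
Empirical-formula mass = 98.06 g/mol; 196 ÷ 98.06 ≈ 2, so the molecular formula is C8H4O6.

C8H4O6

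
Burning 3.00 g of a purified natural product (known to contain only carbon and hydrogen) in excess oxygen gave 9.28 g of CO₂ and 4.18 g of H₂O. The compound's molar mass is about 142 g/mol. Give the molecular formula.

mol C = 9.28 g CO₂ ÷ 44.009 g/mol = 0.2109 mol
mol H = 2 × 4.18 g H₂O ÷ 18.015 g/mol = 0.4641 mol
Divide by the smallest (0.2109 mol): C 1.000, H 2.201
Multiplying each by 5 gives whole numbers: C 5.00, H 11.00
Empirical formula: C5H11
Empirical-formula mass = 71.14 g/mol; 142 ÷ 71.14 ≈ 2, so the molecular formula is C10H22.

C10H22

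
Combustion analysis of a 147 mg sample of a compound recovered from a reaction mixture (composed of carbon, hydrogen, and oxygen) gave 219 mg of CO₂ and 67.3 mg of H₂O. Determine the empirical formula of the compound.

C2H3O2

mol C = 0.219 g CO₂ ÷ 44.009 g/mol = 0.004976 mol
mol H = 2 × 0.0673 g H₂O ÷ 18.015 g/mol = 0.007472 mol
mass O = 0.147 − (0.05977 + 0.007531) = 0.07970 g → mol O = 0.07970 ÷ 15.999 = 0.004981 mol
Divide by the smallest (0.004976 mol): C 1.000, H 1.501, O 1.001
Multiplying each by 2 gives whole numbers: C 2.00, H 3.00, O 2.00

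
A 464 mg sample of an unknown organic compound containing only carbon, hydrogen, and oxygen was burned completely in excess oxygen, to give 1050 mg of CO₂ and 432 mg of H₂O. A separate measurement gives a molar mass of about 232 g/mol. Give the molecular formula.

mol C = 1.05 g CO₂ ÷ 44.009 g/mol = 0.02386 mol
mol H = 2 × 0.432 g H₂O ÷ 18.015 g/mol = 0.04796 mol
mass O = 0.464 − (0.2866 + 0.04834) = 0.1291 g → mol O = 0.1291 ÷ 15.999 = 0.008069 mol
Divide by the smallest (0.008069 mol): C 2.957, H 5.944, O 1.000
Empirical formula: C3H6O
Empirical-formula mass = 58.08 g/mol; 232 ÷ 58.08 ≈ 4, so the molecular formula is C12H24O4.

C12H24O4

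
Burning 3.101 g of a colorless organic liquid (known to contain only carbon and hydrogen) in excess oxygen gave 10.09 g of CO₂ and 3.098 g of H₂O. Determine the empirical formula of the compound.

C2H3

mol C = 10.09 g CO₂ ÷ 44.009 g/mol = 0.22927 mol
mol H = 2 × 3.098 g H₂O ÷ 18.015 g/mol = 0.34394 mol
Divide by the smallest (0.22927 mol): C 1.000, H 1.500
Multiplying each by 2 gives whole numbers: C 2.00, H 3.00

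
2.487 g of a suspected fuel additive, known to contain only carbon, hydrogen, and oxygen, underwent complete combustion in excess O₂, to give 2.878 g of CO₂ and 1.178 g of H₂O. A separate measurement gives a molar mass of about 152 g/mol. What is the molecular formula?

mol C = 2.878 g CO₂ ÷ 44.009 g/mol = 0.065396 mol
mol H = 2 × 1.178 g H₂O ÷ 18.015 g/mol = 0.13078 mol
mass O = 2.487 − (0.78547 + 0.13183) = 1.5697 g → mol O = 1.5697 ÷ 15.999 = 0.098113 mol
Divide by the smallest (0.065396 mol): C 1.000, H 2.000, O 1.500
Multiplying each by 2 gives whole numbers: C 2.00, H 4.00, O 3.00
Empirical formula: C2H4O3
Empirical-formula mass = 76.05 g/mol; 152 ÷ 76.05 ≈ 2, so the molecular formula is C4H8O6.

C4H8O6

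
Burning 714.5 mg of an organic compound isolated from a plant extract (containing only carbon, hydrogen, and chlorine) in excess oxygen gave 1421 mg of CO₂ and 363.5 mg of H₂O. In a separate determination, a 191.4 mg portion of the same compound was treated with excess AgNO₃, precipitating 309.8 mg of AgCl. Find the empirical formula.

C4H5Cl

mol C = 1.421 g CO₂ ÷ 44.009 g/mol = 0.032289 mol
mol H = 2 × 0.3635 g H₂O ÷ 18.015 g/mol = 0.040355 mol
From the AgCl data: mol Cl per gram of compound = (0.3098 ÷ 143.318) ÷ 0.1914 = 0.011294 mol/g, so in the 0.7145 g combustion sample mol Cl = 0.0080694 mol
Divide by the smallest (0.0080694 mol): C 4.001, H 5.001, Cl 1.000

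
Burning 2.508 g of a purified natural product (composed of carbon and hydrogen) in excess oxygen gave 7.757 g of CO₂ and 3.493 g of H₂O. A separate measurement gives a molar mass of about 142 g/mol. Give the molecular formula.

mol C = 7.757 g CO₂ ÷ 44.009 g/mol = 0.17626 mol
mol H = 2 × 3.493 g H₂O ÷ 18.015 g/mol = 0.38779 mol
Divide by the smallest (0.17626 mol): C 1.000, H 2.200
Multiplying each by 5 gives whole numbers: C 5.00, H 11.00
Empirical formula: C5H11
Empirical-formula mass = 71.14 g/mol; 142 ÷ 71.14 ≈ 2, so the molecular formula is C10H22.

C10H22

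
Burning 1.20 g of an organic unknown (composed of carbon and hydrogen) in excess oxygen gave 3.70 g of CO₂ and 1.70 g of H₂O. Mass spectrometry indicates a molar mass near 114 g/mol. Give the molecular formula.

C8H18

mol C = 3.70 g CO₂ ÷ 44.009 g/mol = 0.08407 mol
mol H = 2 × 1.70 g H₂O ÷ 18.015 g/mol = 0.1887 mol
Divide by the smallest (0.08407 mol): C 1.000, H 2.245
Multiplying each by 4 gives whole numbers: C 4.00, H 8.98
Empirical formula: C4H9
Empirical-formula mass = 57.12 g/mol; 114 ÷ 57.12 ≈ 2, so the molecular formula is C8H18.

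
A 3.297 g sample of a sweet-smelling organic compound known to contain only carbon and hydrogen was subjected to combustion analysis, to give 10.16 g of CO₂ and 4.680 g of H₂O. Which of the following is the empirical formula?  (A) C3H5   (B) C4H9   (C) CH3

(B) C4H9

mol C = 10.16 g CO₂ ÷ 44.009 g/mol = 0.23086 mol
mol H = 2 × 4.680 g H₂O ÷ 18.015 g/mol = 0.51957 mol
Divide by the smallest (0.23086 mol): C 1.000, H 2.251
Multiplying each by 4 gives whole numbers: C 4.00, H 9.00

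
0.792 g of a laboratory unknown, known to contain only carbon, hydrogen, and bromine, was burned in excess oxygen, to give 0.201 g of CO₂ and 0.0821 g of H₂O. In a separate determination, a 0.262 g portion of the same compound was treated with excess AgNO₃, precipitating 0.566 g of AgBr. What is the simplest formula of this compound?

mol C = 0.201 g CO₂ ÷ 44.009 g/mol = 0.004567 mol
mol H = 2 × 0.0821 g H₂O ÷ 18.015 g/mol = 0.009115 mol
From the AgBr data: mol Br per gram of compound = (0.566 ÷ 187.772) ÷ 0.262 = 0.01150 mol/g, so in the 0.792 g combustion sample mol Br = 0.009112 mol
Divide by the smallest (0.004567 mol): C 1.000, H 1.996, Br 1.995

CH2Br2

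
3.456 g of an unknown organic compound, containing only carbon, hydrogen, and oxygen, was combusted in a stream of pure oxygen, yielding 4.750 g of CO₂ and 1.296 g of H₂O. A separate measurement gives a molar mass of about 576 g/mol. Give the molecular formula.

C18H24O21

mol C = 4.750 g CO₂ ÷ 44.009 g/mol = 0.10793 mol
mol H = 2 × 1.296 g H₂O ÷ 18.015 g/mol = 0.14388 mol
mass O = 3.456 − (1.2964 + 0.14503) = 2.0146 g → mol O = 2.0146 ÷ 15.999 = 0.12592 mol
Divide by the smallest (0.10793 mol): C 1.000, H 1.333, O 1.167
Multiplying each by 6 gives whole numbers: C 6.00, H 8.00, O 7.00
Empirical formula: C6H8O7
Empirical-formula mass = 192.12 g/mol; 576 ÷ 192.12 ≈ 3, so the molecular formula is C18H24O21.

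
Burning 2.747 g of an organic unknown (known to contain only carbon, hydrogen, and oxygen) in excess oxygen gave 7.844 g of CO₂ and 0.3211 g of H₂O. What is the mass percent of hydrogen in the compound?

1.31%

mol C = 7.844 g CO₂ ÷ 44.009 g/mol = 0.17824 mol
mol H = 2 × 0.3211 g H₂O ÷ 18.015 g/mol = 0.035648 mol
mass O = 2.747 − (2.1408 + 0.035933) = 0.57027 g → mol O = 0.57027 ÷ 15.999 = 0.035644 mol
mass % H = 0.035933 g ÷ 2.747 g × 100%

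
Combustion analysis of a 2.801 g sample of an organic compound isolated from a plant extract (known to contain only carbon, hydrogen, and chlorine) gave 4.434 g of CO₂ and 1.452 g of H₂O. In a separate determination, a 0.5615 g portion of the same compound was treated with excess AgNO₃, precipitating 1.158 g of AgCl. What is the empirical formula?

C5H8Cl2

mol C = 4.434 g CO₂ ÷ 44.009 g/mol = 0.10075 mol
mol H = 2 × 1.452 g H₂O ÷ 18.015 g/mol = 0.16120 mol
From the AgCl data: mol Cl per gram of compound = (1.158 ÷ 143.318) ÷ 0.5615 = 0.014390 mol/g, so in the 2.801 g combustion sample mol Cl = 0.040306 mol
Divide by the smallest (0.040306 mol): C 2.500, H 3.999, Cl 1.000
Multiplying each by 2 gives whole numbers: C 5.00, H 8.00, Cl 2.00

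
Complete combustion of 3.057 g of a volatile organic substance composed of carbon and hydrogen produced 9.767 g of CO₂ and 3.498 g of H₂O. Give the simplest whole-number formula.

C4H7

mol C = 9.767 g CO₂ ÷ 44.009 g/mol = 0.22193 mol
mol H = 2 × 3.498 g H₂O ÷ 18.015 g/mol = 0.38834 mol
Divide by the smallest (0.22193 mol): C 1.000, H 1.750
Multiplying each by 4 gives whole numbers: C 4.00, H 7.00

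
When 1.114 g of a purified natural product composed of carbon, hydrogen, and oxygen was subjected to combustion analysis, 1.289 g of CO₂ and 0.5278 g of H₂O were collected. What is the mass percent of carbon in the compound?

31.58%

mol C = 1.289 g CO₂ ÷ 44.009 g/mol = 0.029289 mol
mol H = 2 × 0.5278 g H₂O ÷ 18.015 g/mol = 0.058596 mol
mass O = 1.114 − (0.35180 + 0.059064) = 0.70314 g → mol O = 0.70314 ÷ 15.999 = 0.043949 mol
mass % C = 0.35180 g ÷ 1.114 g × 100%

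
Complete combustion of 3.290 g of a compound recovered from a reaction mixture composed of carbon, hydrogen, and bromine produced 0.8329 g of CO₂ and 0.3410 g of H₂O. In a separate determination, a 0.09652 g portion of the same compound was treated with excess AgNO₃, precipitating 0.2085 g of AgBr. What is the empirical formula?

CH2Br2

mol C = 0.8329 g CO₂ ÷ 44.009 g/mol = 0.018926 mol
mol H = 2 × 0.3410 g H₂O ÷ 18.015 g/mol = 0.037857 mol
From the AgBr data: mol Br per gram of compound = (0.2085 ÷ 187.772) ÷ 0.09652 = 0.011504 mol/g, so in the 3.290 g combustion sample mol Br = 0.037849 mol
Divide by the smallest (0.018926 mol): C 1.000, H 2.000, Br 2.000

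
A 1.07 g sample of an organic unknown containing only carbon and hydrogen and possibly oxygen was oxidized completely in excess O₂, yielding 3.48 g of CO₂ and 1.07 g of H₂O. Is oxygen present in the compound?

no

mol C = 3.48 g CO₂ ÷ 44.009 g/mol = 0.07907 mol
mol H = 2 × 1.07 g H₂O ÷ 18.015 g/mol = 0.1188 mol
C and H together account for 1.070 g — essentially the entire 1.07 g sample — so the compound contains no oxygen.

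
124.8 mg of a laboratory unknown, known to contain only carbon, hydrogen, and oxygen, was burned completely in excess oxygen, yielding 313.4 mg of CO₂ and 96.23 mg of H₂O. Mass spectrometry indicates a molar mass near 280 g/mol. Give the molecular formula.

C16H24O4

mol C = 0.3134 g CO₂ ÷ 44.009 g/mol = 0.0071213 mol
mol H = 2 × 0.09623 g H₂O ÷ 18.015 g/mol = 0.010683 mol
mass O = 0.1248 − (0.085534 + 0.010769) = 0.028498 g → mol O = 0.028498 ÷ 15.999 = 0.0017812 mol
Divide by the smallest (0.0017812 mol): C 3.998, H 5.998, O 1.000
Empirical formula: C4H6O
Empirical-formula mass = 70.09 g/mol; 280 ÷ 70.09 ≈ 4, so the molecular formula is C16H24O4.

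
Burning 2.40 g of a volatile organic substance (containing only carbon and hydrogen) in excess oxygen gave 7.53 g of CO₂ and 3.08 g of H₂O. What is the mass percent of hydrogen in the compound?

mol C = 7.53 g CO₂ ÷ 44.009 g/mol = 0.1711 mol
mol H = 2 × 3.08 g H₂O ÷ 18.015 g/mol = 0.3419 mol
mass % H = 0.3447 g ÷ 2.40 g × 100%

14.4%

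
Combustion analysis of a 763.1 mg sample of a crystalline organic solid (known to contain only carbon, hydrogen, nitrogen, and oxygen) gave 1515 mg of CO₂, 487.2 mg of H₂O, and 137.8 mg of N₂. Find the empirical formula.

mol C = 1.515 g CO₂ ÷ 44.009 g/mol = 0.034425 mol
mol H = 2 × 0.4872 g H₂O ÷ 18.015 g/mol = 0.054088 mol
mol N = 2 × 0.1378 g N₂ ÷ 28.014 g/mol = 0.0098379 mol
mass O = 0.7631 − (0.41348 + 0.054521 + 0.13780) = 0.15730 g → mol O = 0.15730 ÷ 15.999 = 0.0098321 mol
Divide by the smallest (0.0098321 mol): C 3.501, H 5.501, N 1.001, O 1.000
Multiplying each by 2 gives whole numbers: C 7.00, H 11.00, N 2.00, O 2.00

C7H11N2O2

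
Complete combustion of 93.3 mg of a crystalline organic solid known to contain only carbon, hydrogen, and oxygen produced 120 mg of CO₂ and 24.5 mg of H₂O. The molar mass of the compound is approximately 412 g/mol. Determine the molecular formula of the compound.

C12H12O16

mol C = 0.120 g CO₂ ÷ 44.009 g/mol = 0.002727 mol
mol H = 2 × 0.0245 g H₂O ÷ 18.015 g/mol = 0.002720 mol
mass O = 0.0933 − (0.03275 + 0.002742) = 0.05781 g → mol O = 0.05781 ÷ 15.999 = 0.003613 mol
Divide by the smallest (0.002720 mol): C 1.002, H 1.000, O 1.328
Multiplying each by 3 gives whole numbers: C 3.01, H 3.00, O 3.99
Empirical formula: C3H3O4
Empirical-formula mass = 103.05 g/mol; 412 ÷ 103.05 ≈ 4, so the molecular formula is C12H12O16.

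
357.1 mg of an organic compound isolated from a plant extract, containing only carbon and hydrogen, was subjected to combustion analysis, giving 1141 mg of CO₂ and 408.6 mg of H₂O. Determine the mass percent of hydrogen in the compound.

mol C = 1.141 g CO₂ ÷ 44.009 g/mol = 0.025927 mol
mol H = 2 × 0.4086 g H₂O ÷ 18.015 g/mol = 0.045362 mol
mass % H = 0.045725 g ÷ 0.3571 g × 100%

12.80%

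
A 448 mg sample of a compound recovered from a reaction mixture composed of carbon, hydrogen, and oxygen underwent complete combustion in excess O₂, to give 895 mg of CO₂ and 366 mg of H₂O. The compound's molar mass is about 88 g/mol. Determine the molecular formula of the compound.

C4H8O2

mol C = 0.895 g CO₂ ÷ 44.009 g/mol = 0.02034 mol
mol H = 2 × 0.366 g H₂O ÷ 18.015 g/mol = 0.04063 mol
mass O = 0.448 − (0.2443 + 0.04096) = 0.1628 g → mol O = 0.1628 ÷ 15.999 = 0.01017 mol
Divide by the smallest (0.01017 mol): C 1.999, H 3.994, O 1.000
Empirical formula: C2H4O
Empirical-formula mass = 44.05 g/mol; 88 ÷ 44.05 ≈ 2, so the molecular formula is C4H8O2.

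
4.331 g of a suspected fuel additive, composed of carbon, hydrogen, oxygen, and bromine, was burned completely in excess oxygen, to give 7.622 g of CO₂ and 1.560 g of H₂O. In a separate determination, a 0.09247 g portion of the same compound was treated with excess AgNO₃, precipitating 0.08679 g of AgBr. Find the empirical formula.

C8H8BrO

mol C = 7.622 g CO₂ ÷ 44.009 g/mol = 0.17319 mol
mol H = 2 × 1.560 g H₂O ÷ 18.015 g/mol = 0.17319 mol
From the AgBr data: mol Br per gram of compound = (0.08679 ÷ 187.772) ÷ 0.09247 = 0.0049985 mol/g, so in the 4.331 g combustion sample mol Br = 0.021648 mol
mass O = 4.331 − (2.0802 + 0.17457 + 1.7298) = 0.34642 g → mol O = 0.34642 ÷ 15.999 = 0.021653 mol
Divide by the smallest (0.021648 mol): C 8.000, H 8.000, Br 1.000, O 1.000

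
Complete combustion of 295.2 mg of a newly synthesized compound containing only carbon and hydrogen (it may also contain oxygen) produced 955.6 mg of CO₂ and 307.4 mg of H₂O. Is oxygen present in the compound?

mol C = 0.9556 g CO₂ ÷ 44.009 g/mol = 0.021714 mol
mol H = 2 × 0.3074 g H₂O ÷ 18.015 g/mol = 0.034127 mol
C and H together account for 0.29520 g — essentially the entire 0.2952 g sample — so the compound contains no oxygen.

no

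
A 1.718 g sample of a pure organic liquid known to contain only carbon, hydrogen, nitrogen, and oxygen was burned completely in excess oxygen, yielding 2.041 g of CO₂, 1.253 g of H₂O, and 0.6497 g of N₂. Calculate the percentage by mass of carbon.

mol C = 2.041 g CO₂ ÷ 44.009 g/mol = 0.046377 mol
mol H = 2 × 1.253 g H₂O ÷ 18.015 g/mol = 0.13911 mol
mol N = 2 × 0.6497 g N₂ ÷ 28.014 g/mol = 0.046384 mol
mass O = 1.718 − (0.55703 + 0.14022 + 0.64970) = 0.37105 g → mol O = 0.37105 ÷ 15.999 = 0.023192 mol
mass % C = 0.55703 g ÷ 1.718 g × 100%

32.42%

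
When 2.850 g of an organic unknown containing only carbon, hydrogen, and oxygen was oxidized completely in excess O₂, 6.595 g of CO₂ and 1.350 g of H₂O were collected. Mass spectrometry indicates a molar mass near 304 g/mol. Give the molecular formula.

C16H16O6

mol C = 6.595 g CO₂ ÷ 44.009 g/mol = 0.14986 mol
mol H = 2 × 1.350 g H₂O ÷ 18.015 g/mol = 0.14988 mol
mass O = 2.850 − (1.7999 + 0.15107) = 0.89901 g → mol O = 0.89901 ÷ 15.999 = 0.056192 mol
Divide by the smallest (0.056192 mol): C 2.667, H 2.667, O 1.000
Multiplying each by 3 gives whole numbers: C 8.00, H 8.00, O 3.00
Empirical formula: C8H8O3
Empirical-formula mass = 152.15 g/mol; 304 ÷ 152.15 ≈ 2, so the molecular formula is C16H16O6.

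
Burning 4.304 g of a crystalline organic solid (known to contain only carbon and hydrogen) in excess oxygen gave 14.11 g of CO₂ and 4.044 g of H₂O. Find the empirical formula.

C5H7

mol C = 14.11 g CO₂ ÷ 44.009 g/mol = 0.32062 mol
mol H = 2 × 4.044 g H₂O ÷ 18.015 g/mol = 0.44896 mol
Divide by the smallest (0.32062 mol): C 1.000, H 1.400
Multiplying each by 5 gives whole numbers: C 5.00, H 7.00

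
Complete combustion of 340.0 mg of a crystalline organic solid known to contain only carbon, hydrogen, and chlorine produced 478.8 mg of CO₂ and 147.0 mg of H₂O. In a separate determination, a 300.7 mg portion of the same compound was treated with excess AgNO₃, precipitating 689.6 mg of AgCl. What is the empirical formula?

C2H3Cl

mol C = 0.4788 g CO₂ ÷ 44.009 g/mol = 0.010880 mol
mol H = 2 × 0.1470 g H₂O ÷ 18.015 g/mol = 0.016320 mol
From the AgCl data: mol Cl per gram of compound = (0.6896 ÷ 143.318) ÷ 0.3007 = 0.016002 mol/g, so in the 0.3400 g combustion sample mol Cl = 0.0054405 mol
Divide by the smallest (0.0054405 mol): C 2.000, H 3.000, Cl 1.000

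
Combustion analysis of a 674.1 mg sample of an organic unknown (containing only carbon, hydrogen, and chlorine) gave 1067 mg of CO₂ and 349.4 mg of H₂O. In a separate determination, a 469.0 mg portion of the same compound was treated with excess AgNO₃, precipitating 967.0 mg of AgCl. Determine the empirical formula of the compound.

mol C = 1.067 g CO₂ ÷ 44.009 g/mol = 0.024245 mol
mol H = 2 × 0.3494 g H₂O ÷ 18.015 g/mol = 0.038790 mol
From the AgCl data: mol Cl per gram of compound = (0.9670 ÷ 143.318) ÷ 0.4690 = 0.014386 mol/g, so in the 0.6741 g combustion sample mol Cl = 0.0096979 mol
Divide by the smallest (0.0096979 mol): C 2.500, H 4.000, Cl 1.000
Multiplying each by 2 gives whole numbers: C 5.00, H 8.00, Cl 2.00

C5H8Cl2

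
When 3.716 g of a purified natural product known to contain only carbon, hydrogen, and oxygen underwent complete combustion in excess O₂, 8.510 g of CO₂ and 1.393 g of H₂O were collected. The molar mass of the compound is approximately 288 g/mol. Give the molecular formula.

mol C = 8.510 g CO₂ ÷ 44.009 g/mol = 0.19337 mol
mol H = 2 × 1.393 g H₂O ÷ 18.015 g/mol = 0.15465 mol
mass O = 3.716 − (2.3226 + 0.15589) = 1.2376 g → mol O = 1.2376 ÷ 15.999 = 0.077352 mol
Divide by the smallest (0.077352 mol): C 2.500, H 1.999, O 1.000
Multiplying each by 2 gives whole numbers: C 5.00, H 4.00, O 2.00
Empirical formula: C5H4O2
Empirical-formula mass = 96.08 g/mol; 288 ÷ 96.08 ≈ 3, so the molecular formula is C15H12O6.

C15H12O6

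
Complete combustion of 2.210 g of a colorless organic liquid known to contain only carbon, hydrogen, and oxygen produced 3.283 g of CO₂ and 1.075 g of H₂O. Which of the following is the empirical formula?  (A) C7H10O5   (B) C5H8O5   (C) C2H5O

mol C = 3.283 g CO₂ ÷ 44.009 g/mol = 0.074598 mol
mol H = 2 × 1.075 g H₂O ÷ 18.015 g/mol = 0.11934 mol
mass O = 2.210 − (0.89600 + 0.12030) = 1.1937 g → mol O = 1.1937 ÷ 15.999 = 0.074611 mol
Divide by the smallest (0.074598 mol): C 1.000, H 1.600, O 1.000
Multiplying each by 5 gives whole numbers: C 5.00, H 8.00, O 5.00

(B) C5H8O5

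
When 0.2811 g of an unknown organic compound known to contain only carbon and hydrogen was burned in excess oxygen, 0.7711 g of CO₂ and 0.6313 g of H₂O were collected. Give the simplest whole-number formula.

CH4

mol C = 0.7711 g CO₂ ÷ 44.009 g/mol = 0.017521 mol
mol H = 2 × 0.6313 g H₂O ÷ 18.015 g/mol = 0.070086 mol
Divide by the smallest (0.017521 mol): C 1.000, H 4.000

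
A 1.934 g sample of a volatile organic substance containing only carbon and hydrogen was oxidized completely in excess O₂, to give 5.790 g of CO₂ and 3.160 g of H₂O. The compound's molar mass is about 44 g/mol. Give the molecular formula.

C3H8

mol C = 5.790 g CO₂ ÷ 44.009 g/mol = 0.13156 mol
mol H = 2 × 3.160 g H₂O ÷ 18.015 g/mol = 0.35082 mol
Divide by the smallest (0.13156 mol): C 1.000, H 2.667
Multiplying each by 3 gives whole numbers: C 3.00, H 8.00
Empirical formula: C3H8
Empirical-formula mass = 44.10 g/mol; 44 ÷ 44.10 ≈ 1, so the molecular formula is C3H8.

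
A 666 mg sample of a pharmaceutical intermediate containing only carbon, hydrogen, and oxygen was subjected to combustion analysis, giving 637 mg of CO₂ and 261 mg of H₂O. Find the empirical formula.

mol C = 0.637 g CO₂ ÷ 44.009 g/mol = 0.01447 mol
mol H = 2 × 0.261 g H₂O ÷ 18.015 g/mol = 0.02898 mol
mass O = 0.666 − (0.1739 + 0.02921) = 0.4629 g → mol O = 0.4629 ÷ 15.999 = 0.02894 mol
Divide by the smallest (0.01447 mol): C 1.000, H 2.002, O 1.999

CH2O2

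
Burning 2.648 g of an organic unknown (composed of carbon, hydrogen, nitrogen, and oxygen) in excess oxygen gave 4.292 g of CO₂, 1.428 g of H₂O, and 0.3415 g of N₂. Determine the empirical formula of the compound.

C8H13N2O5

mol C = 4.292 g CO₂ ÷ 44.009 g/mol = 0.097526 mol
mol H = 2 × 1.428 g H₂O ÷ 18.015 g/mol = 0.15853 mol
mol N = 2 × 0.3415 g N₂ ÷ 28.014 g/mol = 0.024381 mol
mass O = 2.648 − (1.1714 + 0.15980 + 0.34150) = 0.97532 g → mol O = 0.97532 ÷ 15.999 = 0.060961 mol
Divide by the smallest (0.024381 mol): C 4.000, H 6.502, N 1.000, O 2.500
Multiplying each by 2 gives whole numbers: C 8.00, H 13.00, N 2.00, O 5.00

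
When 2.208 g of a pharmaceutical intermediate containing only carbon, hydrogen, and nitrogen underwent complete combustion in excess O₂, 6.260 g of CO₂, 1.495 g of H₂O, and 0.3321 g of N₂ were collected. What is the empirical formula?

C6H7N

mol C = 6.260 g CO₂ ÷ 44.009 g/mol = 0.14224 mol
mol H = 2 × 1.495 g H₂O ÷ 18.015 g/mol = 0.16597 mol
mol N = 2 × 0.3321 g N₂ ÷ 28.014 g/mol = 0.023710 mol
Divide by the smallest (0.023710 mol): C 5.999, H 7.000, N 1.000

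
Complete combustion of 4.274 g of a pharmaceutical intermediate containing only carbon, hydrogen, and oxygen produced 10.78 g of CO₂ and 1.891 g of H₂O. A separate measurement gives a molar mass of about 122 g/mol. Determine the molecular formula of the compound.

C7H6O2

mol C = 10.78 g CO₂ ÷ 44.009 g/mol = 0.24495 mol
mol H = 2 × 1.891 g H₂O ÷ 18.015 g/mol = 0.20994 mol
mass O = 4.274 − (2.9421 + 0.21162) = 1.1203 g → mol O = 1.1203 ÷ 15.999 = 0.070023 mol
Divide by the smallest (0.070023 mol): C 3.498, H 2.998, O 1.000
Multiplying each by 2 gives whole numbers: C 7.00, H 6.00, O 2.00
Empirical formula: C7H6O2
Empirical-formula mass = 122.12 g/mol; 122 ÷ 122.12 ≈ 1, so the molecular formula is C7H6O2.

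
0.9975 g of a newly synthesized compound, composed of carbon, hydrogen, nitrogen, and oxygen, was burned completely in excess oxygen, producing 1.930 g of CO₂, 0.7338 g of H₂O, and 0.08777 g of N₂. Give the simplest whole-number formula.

C7H13NO3

mol C = 1.930 g CO₂ ÷ 44.009 g/mol = 0.043855 mol
mol H = 2 × 0.7338 g H₂O ÷ 18.015 g/mol = 0.081465 mol
mol N = 2 × 0.08777 g N₂ ÷ 28.014 g/mol = 0.0062662 mol
mass O = 0.9975 − (0.52674 + 0.082117 + 0.087770) = 0.30087 g → mol O = 0.30087 ÷ 15.999 = 0.018806 mol
Divide by the smallest (0.0062662 mol): C 6.999, H 13.001, N 1.000, O 3.001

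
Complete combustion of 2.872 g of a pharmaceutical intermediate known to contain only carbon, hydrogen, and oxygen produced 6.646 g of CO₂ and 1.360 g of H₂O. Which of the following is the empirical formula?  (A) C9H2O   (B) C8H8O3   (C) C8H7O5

(B) C8H8O3

mol C = 6.646 g CO₂ ÷ 44.009 g/mol = 0.15101 mol
mol H = 2 × 1.360 g H₂O ÷ 18.015 g/mol = 0.15099 mol
mass O = 2.872 − (1.8138 + 0.15219) = 0.90597 g → mol O = 0.90597 ÷ 15.999 = 0.056627 mol
Divide by the smallest (0.056627 mol): C 2.667, H 2.666, O 1.000
Multiplying each by 3 gives whole numbers: C 8.00, H 8.00, O 3.00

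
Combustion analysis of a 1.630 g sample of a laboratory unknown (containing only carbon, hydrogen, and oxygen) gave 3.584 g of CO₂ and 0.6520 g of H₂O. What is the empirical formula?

mol C = 3.584 g CO₂ ÷ 44.009 g/mol = 0.081438 mol
mol H = 2 × 0.6520 g H₂O ÷ 18.015 g/mol = 0.072384 mol
mass O = 1.630 − (0.97815 + 0.072963) = 0.57889 g → mol O = 0.57889 ÷ 15.999 = 0.036183 mol
Divide by the smallest (0.036183 mol): C 2.251, H 2.001, O 1.000
Multiplying each by 4 gives whole numbers: C 9.00, H 8.00, O 4.00

C9H8O4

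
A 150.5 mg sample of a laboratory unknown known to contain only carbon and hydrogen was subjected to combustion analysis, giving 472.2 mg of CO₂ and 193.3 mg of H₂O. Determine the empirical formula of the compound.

CH2

mol C = 0.4722 g CO₂ ÷ 44.009 g/mol = 0.010730 mol
mol H = 2 × 0.1933 g H₂O ÷ 18.015 g/mol = 0.021460 mol
Divide by the smallest (0.010730 mol): C 1.000, H 2.000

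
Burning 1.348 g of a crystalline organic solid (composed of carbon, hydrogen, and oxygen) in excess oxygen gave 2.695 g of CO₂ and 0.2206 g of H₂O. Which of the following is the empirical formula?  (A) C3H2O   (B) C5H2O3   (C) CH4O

mol C = 2.695 g CO₂ ÷ 44.009 g/mol = 0.061237 mol
mol H = 2 × 0.2206 g H₂O ÷ 18.015 g/mol = 0.024491 mol
mass O = 1.348 − (0.73552 + 0.024687) = 0.58779 g → mol O = 0.58779 ÷ 15.999 = 0.036739 mol
Divide by the smallest (0.024491 mol): C 2.500, H 1.000, O 1.500
Multiplying each by 2 gives whole numbers: C 5.00, H 2.00, O 3.00

(B) C5H2O3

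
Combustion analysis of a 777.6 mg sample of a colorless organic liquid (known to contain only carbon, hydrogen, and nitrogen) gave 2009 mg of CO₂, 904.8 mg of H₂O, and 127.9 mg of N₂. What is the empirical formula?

mol C = 2.009 g CO₂ ÷ 44.009 g/mol = 0.045650 mol
mol H = 2 × 0.9048 g H₂O ÷ 18.015 g/mol = 0.10045 mol
mol N = 2 × 0.1279 g N₂ ÷ 28.014 g/mol = 0.0091311 mol
Divide by the smallest (0.0091311 mol): C 4.999, H 11.001, N 1.000

C5H11N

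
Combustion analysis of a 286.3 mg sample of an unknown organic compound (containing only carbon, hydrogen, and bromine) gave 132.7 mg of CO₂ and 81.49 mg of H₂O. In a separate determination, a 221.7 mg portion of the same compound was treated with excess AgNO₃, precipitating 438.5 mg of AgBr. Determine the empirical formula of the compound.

mol C = 0.1327 g CO₂ ÷ 44.009 g/mol = 0.0030153 mol
mol H = 2 × 0.08149 g H₂O ÷ 18.015 g/mol = 0.0090469 mol
From the AgBr data: mol Br per gram of compound = (0.4385 ÷ 187.772) ÷ 0.2217 = 0.010534 mol/g, so in the 0.2863 g combustion sample mol Br = 0.0030157 mol
Divide by the smallest (0.0030153 mol): C 1.000, H 3.000, Br 1.000

CH3Br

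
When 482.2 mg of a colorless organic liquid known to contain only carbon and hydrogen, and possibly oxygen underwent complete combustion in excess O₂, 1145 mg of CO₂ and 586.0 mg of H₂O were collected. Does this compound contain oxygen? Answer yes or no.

mol C = 1.145 g CO₂ ÷ 44.009 g/mol = 0.026017 mol
mol H = 2 × 0.5860 g H₂O ÷ 18.015 g/mol = 0.065057 mol
C and H account for only 0.37807 g of the 0.4822 g sample; the remaining 0.10413 g must be oxygen.

yes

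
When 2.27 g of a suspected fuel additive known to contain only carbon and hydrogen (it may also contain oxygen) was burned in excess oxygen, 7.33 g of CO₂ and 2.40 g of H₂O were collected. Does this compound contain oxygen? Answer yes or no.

no

mol C = 7.33 g CO₂ ÷ 44.009 g/mol = 0.1666 mol
mol H = 2 × 2.40 g H₂O ÷ 18.015 g/mol = 0.2664 mol
C and H together account for 2.269 g — essentially the entire 2.27 g sample — so the compound contains no oxygen.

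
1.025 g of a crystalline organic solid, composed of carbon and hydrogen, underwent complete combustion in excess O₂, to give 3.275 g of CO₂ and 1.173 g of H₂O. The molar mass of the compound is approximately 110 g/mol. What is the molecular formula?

C8H14

mol C = 3.275 g CO₂ ÷ 44.009 g/mol = 0.074417 mol
mol H = 2 × 1.173 g H₂O ÷ 18.015 g/mol = 0.13022 mol
Divide by the smallest (0.074417 mol): C 1.000, H 1.750
Multiplying each by 4 gives whole numbers: C 4.00, H 7.00
Empirical formula: C4H7
Empirical-formula mass = 55.10 g/mol; 110 ÷ 55.10 ≈ 2, so the molecular formula is C8H14.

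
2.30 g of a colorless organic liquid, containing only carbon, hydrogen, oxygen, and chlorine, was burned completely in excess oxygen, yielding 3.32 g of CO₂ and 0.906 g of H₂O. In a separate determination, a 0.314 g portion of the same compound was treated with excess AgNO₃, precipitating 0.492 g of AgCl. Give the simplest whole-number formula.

C3H4ClO

mol C = 3.32 g CO₂ ÷ 44.009 g/mol = 0.07544 mol
mol H = 2 × 0.906 g H₂O ÷ 18.015 g/mol = 0.1006 mol
From the AgCl data: mol Cl per gram of compound = (0.492 ÷ 143.318) ÷ 0.314 = 0.01093 mol/g, so in the 2.30 g combustion sample mol Cl = 0.02515 mol
mass O = 2.30 − (0.9061 + 0.1014 + 0.8914) = 0.4011 g → mol O = 0.4011 ÷ 15.999 = 0.02507 mol
Divide by the smallest (0.02507 mol): C 3.009, H 4.012, Cl 1.003, O 1.000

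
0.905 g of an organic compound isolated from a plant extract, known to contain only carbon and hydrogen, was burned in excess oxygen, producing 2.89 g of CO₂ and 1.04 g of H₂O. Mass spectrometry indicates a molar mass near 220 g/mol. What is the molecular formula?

mol C = 2.89 g CO₂ ÷ 44.009 g/mol = 0.06567 mol
mol H = 2 × 1.04 g H₂O ÷ 18.015 g/mol = 0.1155 mol
Divide by the smallest (0.06567 mol): C 1.000, H 1.758
Multiplying each by 4 gives whole numbers: C 4.00, H 7.03
Empirical formula: C4H7
Empirical-formula mass = 55.10 g/mol; 220 ÷ 55.10 ≈ 4, so the molecular formula is C16H28.

C16H28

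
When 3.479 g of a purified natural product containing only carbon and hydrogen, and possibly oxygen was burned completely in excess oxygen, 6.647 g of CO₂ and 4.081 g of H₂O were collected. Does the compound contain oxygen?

yes

mol C = 6.647 g CO₂ ÷ 44.009 g/mol = 0.15104 mol
mol H = 2 × 4.081 g H₂O ÷ 18.015 g/mol = 0.45307 mol
C and H account for only 2.2708 g of the 3.479 g sample; the remaining 1.2082 g must be oxygen.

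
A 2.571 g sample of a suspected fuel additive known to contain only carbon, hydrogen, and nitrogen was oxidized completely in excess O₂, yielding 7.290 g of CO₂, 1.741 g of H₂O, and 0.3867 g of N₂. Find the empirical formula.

mol C = 7.290 g CO₂ ÷ 44.009 g/mol = 0.16565 mol
mol H = 2 × 1.741 g H₂O ÷ 18.015 g/mol = 0.19328 mol
mol N = 2 × 0.3867 g N₂ ÷ 28.014 g/mol = 0.027608 mol
Divide by the smallest (0.027608 mol): C 6.000, H 7.001, N 1.000

C6H7N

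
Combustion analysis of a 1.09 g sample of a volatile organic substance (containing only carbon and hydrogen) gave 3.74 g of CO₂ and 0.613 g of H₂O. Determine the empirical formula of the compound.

mol C = 3.74 g CO₂ ÷ 44.009 g/mol = 0.08498 mol
mol H = 2 × 0.613 g H₂O ÷ 18.015 g/mol = 0.06805 mol
Divide by the smallest (0.06805 mol): C 1.249, H 1.000
Multiplying each by 4 gives whole numbers: C 4.99, H 4.00

C5H4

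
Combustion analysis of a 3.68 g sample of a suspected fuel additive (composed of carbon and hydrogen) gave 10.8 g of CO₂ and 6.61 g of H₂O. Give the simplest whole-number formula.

mol C = 10.8 g CO₂ ÷ 44.009 g/mol = 0.2454 mol
mol H = 2 × 6.61 g H₂O ÷ 18.015 g/mol = 0.7338 mol
Divide by the smallest (0.2454 mol): C 1.000, H 2.990

CH3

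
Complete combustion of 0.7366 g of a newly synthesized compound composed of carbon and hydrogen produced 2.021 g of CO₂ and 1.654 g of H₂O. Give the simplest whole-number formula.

CH4

mol C = 2.021 g CO₂ ÷ 44.009 g/mol = 0.045922 mol
mol H = 2 × 1.654 g H₂O ÷ 18.015 g/mol = 0.18362 mol
Divide by the smallest (0.045922 mol): C 1.000, H 3.999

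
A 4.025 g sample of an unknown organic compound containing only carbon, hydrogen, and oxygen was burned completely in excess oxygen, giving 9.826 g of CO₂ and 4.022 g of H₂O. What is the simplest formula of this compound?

mol C = 9.826 g CO₂ ÷ 44.009 g/mol = 0.22327 mol
mol H = 2 × 4.022 g H₂O ÷ 18.015 g/mol = 0.44652 mol
mass O = 4.025 − (2.6817 + 0.45009) = 0.89318 g → mol O = 0.89318 ÷ 15.999 = 0.055828 mol
Divide by the smallest (0.055828 mol): C 3.999, H 7.998, O 1.000

C4H8O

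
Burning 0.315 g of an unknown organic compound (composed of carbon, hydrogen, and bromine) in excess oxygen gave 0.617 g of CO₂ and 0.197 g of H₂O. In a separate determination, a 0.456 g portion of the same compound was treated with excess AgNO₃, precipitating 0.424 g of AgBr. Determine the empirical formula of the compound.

C9H14Br

mol C = 0.617 g CO₂ ÷ 44.009 g/mol = 0.01402 mol
mol H = 2 × 0.197 g H₂O ÷ 18.015 g/mol = 0.02187 mol
From the AgBr data: mol Br per gram of compound = (0.424 ÷ 187.772) ÷ 0.456 = 0.004952 mol/g, so in the 0.315 g combustion sample mol Br = 0.001560 mol
Divide by the smallest (0.001560 mol): C 8.988, H 14.021, Br 1.000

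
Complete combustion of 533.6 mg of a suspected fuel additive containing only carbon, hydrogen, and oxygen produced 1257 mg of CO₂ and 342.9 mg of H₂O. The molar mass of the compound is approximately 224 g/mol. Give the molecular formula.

mol C = 1.257 g CO₂ ÷ 44.009 g/mol = 0.028562 mol
mol H = 2 × 0.3429 g H₂O ÷ 18.015 g/mol = 0.038068 mol
mass O = 0.5336 − (0.34306 + 0.038373) = 0.15216 g → mol O = 0.15216 ÷ 15.999 = 0.0095109 mol
Divide by the smallest (0.0095109 mol): C 3.003, H 4.003, O 1.000
Empirical formula: C3H4O
Empirical-formula mass = 56.06 g/mol; 224 ÷ 56.06 ≈ 4, so the molecular formula is C12H16O4.

C12H16O4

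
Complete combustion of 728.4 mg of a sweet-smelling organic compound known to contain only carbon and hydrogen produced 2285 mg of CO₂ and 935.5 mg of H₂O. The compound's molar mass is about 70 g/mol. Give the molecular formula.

C5H10

mol C = 2.285 g CO₂ ÷ 44.009 g/mol = 0.051921 mol
mol H = 2 × 0.9355 g H₂O ÷ 18.015 g/mol = 0.10386 mol
Divide by the smallest (0.051921 mol): C 1.000, H 2.000
Empirical formula: CH2
Empirical-formula mass = 14.03 g/mol; 70 ÷ 14.03 ≈ 5, so the molecular formula is C5H10.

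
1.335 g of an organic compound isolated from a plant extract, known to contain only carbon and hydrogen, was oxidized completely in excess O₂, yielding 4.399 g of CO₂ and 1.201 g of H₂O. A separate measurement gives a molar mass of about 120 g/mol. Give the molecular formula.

C9H12

mol C = 4.399 g CO₂ ÷ 44.009 g/mol = 0.099957 mol
mol H = 2 × 1.201 g H₂O ÷ 18.015 g/mol = 0.13333 mol
Divide by the smallest (0.099957 mol): C 1.000, H 1.334
Multiplying each by 3 gives whole numbers: C 3.00, H 4.00
Empirical formula: C3H4
Empirical-formula mass = 40.06 g/mol; 120 ÷ 40.06 ≈ 3, so the molecular formula is C9H12.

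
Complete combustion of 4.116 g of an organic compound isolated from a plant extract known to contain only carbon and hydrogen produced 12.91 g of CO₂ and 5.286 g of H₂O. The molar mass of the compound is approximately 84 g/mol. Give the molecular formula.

mol C = 12.91 g CO₂ ÷ 44.009 g/mol = 0.29335 mol
mol H = 2 × 5.286 g H₂O ÷ 18.015 g/mol = 0.58684 mol
Divide by the smallest (0.29335 mol): C 1.000, H 2.000
Empirical formula: CH2
Empirical-formula mass = 14.03 g/mol; 84 ÷ 14.03 ≈ 6, so the molecular formula is C6H12.

C6H12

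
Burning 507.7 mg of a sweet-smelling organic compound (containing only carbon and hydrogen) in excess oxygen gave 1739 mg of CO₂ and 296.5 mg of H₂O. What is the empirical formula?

mol C = 1.739 g CO₂ ÷ 44.009 g/mol = 0.039515 mol
mol H = 2 × 0.2965 g H₂O ÷ 18.015 g/mol = 0.032917 mol
Divide by the smallest (0.032917 mol): C 1.200, H 1.000
Multiplying each by 5 gives whole numbers: C 6.00, H 5.00

C6H5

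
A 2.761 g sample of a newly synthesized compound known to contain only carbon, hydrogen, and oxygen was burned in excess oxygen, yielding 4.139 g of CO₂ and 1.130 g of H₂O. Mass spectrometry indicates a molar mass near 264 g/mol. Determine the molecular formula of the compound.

C9H12O9

mol C = 4.139 g CO₂ ÷ 44.009 g/mol = 0.094049 mol
mol H = 2 × 1.130 g H₂O ÷ 18.015 g/mol = 0.12545 mol
mass O = 2.761 − (1.1296 + 0.12645) = 1.5049 g → mol O = 1.5049 ÷ 15.999 = 0.094064 mol
Divide by the smallest (0.094049 mol): C 1.000, H 1.334, O 1.000
Multiplying each by 3 gives whole numbers: C 3.00, H 4.00, O 3.00
Empirical formula: C3H4O3
Empirical-formula mass = 88.06 g/mol; 264 ÷ 88.06 ≈ 3, so the molecular formula is C9H12O9.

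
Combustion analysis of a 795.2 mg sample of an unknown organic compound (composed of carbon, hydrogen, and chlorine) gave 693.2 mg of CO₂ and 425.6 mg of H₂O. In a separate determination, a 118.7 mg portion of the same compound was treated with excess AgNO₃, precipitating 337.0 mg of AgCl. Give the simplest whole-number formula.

mol C = 0.6932 g CO₂ ÷ 44.009 g/mol = 0.015751 mol
mol H = 2 × 0.4256 g H₂O ÷ 18.015 g/mol = 0.047250 mol
From the AgCl data: mol Cl per gram of compound = (0.3370 ÷ 143.318) ÷ 0.1187 = 0.019810 mol/g, so in the 0.7952 g combustion sample mol Cl = 0.015753 mol
Divide by the smallest (0.015751 mol): C 1.000, H 3.000, Cl 1.000

CH3Cl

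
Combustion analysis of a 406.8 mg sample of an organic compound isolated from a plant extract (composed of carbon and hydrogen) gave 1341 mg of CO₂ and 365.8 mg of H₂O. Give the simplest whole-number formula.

mol C = 1.341 g CO₂ ÷ 44.009 g/mol = 0.030471 mol
mol H = 2 × 0.3658 g H₂O ÷ 18.015 g/mol = 0.040611 mol
Divide by the smallest (0.030471 mol): C 1.000, H 1.333
Multiplying each by 3 gives whole numbers: C 3.00, H 4.00

C3H4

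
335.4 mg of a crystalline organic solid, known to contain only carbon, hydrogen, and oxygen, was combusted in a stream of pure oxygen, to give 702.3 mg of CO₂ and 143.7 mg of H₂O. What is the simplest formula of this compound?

C2H2O

mol C = 0.7023 g CO₂ ÷ 44.009 g/mol = 0.015958 mol
mol H = 2 × 0.1437 g H₂O ÷ 18.015 g/mol = 0.015953 mol
mass O = 0.3354 − (0.19167 + 0.016081) = 0.12765 g → mol O = 0.12765 ÷ 15.999 = 0.0079784 mol
Divide by the smallest (0.0079784 mol): C 2.000, H 2.000, O 1.000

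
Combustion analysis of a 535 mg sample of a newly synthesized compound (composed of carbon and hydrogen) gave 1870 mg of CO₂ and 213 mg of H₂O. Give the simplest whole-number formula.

mol C = 1.87 g CO₂ ÷ 44.009 g/mol = 0.04249 mol
mol H = 2 × 0.213 g H₂O ÷ 18.015 g/mol = 0.02365 mol
Divide by the smallest (0.02365 mol): C 1.797, H 1.000
Multiplying each by 5 gives whole numbers: C 8.98, H 5.00

C9H5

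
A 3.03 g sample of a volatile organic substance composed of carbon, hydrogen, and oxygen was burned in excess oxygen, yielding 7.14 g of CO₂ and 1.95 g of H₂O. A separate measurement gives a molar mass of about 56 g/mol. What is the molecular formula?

mol C = 7.14 g CO₂ ÷ 44.009 g/mol = 0.1622 mol
mol H = 2 × 1.95 g H₂O ÷ 18.015 g/mol = 0.2165 mol
mass O = 3.03 − (1.949 + 0.2182) = 0.8631 g → mol O = 0.8631 ÷ 15.999 = 0.05395 mol
Divide by the smallest (0.05395 mol): C 3.007, H 4.013, O 1.000
Empirical formula: C3H4O
Empirical-formula mass = 56.06 g/mol; 56 ÷ 56.06 ≈ 1, so the molecular formula is C3H4O.

C3H4O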